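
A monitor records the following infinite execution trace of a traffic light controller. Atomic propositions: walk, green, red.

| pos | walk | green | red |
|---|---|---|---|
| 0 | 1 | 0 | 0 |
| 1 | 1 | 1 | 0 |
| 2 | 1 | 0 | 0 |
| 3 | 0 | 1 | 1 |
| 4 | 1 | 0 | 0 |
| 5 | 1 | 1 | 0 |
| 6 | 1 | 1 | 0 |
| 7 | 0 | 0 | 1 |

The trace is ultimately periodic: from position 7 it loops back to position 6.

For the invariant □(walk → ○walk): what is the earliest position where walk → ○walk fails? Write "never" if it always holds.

Check walk → ○walk at each position in order: 0 ✓, 1 ✓.
At position 2 the labels are {walk} and the next position 3 has {green, red}, so walk → ○walk is false there. This is the first violation.

2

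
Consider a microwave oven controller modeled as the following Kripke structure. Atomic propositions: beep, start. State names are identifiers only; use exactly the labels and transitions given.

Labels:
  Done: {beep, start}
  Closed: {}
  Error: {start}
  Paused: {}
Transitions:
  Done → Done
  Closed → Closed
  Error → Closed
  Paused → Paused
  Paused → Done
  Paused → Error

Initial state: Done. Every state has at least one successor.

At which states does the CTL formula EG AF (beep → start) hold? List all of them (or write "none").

States satisfying AF (beep → start): {Done, Closed, Error, Paused}.
States satisfying EG AF (beep → start): {Done, Closed, Error, Paused}.

{Done, Closed, Error, Paused}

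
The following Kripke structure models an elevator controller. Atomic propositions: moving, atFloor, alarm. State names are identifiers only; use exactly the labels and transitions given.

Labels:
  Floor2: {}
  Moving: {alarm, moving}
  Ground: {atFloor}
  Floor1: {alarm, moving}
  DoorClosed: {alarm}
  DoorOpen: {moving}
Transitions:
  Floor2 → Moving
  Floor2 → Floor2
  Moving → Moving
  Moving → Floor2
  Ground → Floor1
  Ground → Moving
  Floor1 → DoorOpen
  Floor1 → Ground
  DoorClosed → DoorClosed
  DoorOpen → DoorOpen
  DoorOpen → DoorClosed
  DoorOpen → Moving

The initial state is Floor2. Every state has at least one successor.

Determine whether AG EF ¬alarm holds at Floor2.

Yes

States satisfying EF ¬alarm: {Floor2, Moving, Ground, Floor1, DoorOpen}.
States satisfying AG EF ¬alarm: {Floor2, Moving}.
Every state reachable from Floor2 satisfies EF ¬alarm.
Floor2 ∈ Sat(AG EF ¬alarm).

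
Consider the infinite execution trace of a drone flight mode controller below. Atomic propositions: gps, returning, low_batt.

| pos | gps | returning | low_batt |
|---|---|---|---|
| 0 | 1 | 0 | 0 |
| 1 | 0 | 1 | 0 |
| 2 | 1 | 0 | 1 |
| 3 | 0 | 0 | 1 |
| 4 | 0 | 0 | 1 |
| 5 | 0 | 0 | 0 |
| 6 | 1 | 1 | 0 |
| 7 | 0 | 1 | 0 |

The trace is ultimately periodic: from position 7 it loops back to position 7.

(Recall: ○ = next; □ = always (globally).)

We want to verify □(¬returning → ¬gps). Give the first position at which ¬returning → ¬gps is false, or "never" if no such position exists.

0

At position 0 the labels are {gps}, so ¬returning → ¬gps is false there. This is the first violation.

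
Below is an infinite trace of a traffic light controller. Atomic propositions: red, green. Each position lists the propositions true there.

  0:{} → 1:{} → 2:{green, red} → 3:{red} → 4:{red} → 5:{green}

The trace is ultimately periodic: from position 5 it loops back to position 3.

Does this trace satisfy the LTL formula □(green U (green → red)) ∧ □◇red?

Satisfied

green U (green → red) holds at every position 0..5, and those are all positions ever visited, so □(green U (green → red)) holds.
◇red holds at every position 0..5, and those are all positions ever visited, so □◇red holds.
At position 0: □(green U (green → red)) is true; □◇red is true; so □(green U (green → red)) ∧ □◇red is true.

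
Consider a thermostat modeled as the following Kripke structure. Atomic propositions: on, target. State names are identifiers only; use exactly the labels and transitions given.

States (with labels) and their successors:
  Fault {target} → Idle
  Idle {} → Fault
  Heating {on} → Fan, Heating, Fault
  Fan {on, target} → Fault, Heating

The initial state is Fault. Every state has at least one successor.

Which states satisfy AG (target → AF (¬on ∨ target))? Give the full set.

{Fault, Idle, Heating, Fan}

States satisfying target → AF (¬on ∨ target): {Fault, Idle, Heating, Fan}.
States satisfying AG (target → AF (¬on ∨ target)): {Fault, Idle, Heating, Fan}.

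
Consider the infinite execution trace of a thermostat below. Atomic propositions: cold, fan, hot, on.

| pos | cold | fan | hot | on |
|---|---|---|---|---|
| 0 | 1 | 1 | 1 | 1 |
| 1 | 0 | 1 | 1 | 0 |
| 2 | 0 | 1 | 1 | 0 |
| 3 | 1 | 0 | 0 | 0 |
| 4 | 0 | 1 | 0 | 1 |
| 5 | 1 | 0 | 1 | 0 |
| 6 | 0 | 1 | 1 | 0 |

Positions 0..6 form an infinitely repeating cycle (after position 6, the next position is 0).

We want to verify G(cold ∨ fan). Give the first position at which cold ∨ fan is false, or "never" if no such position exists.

never

cold ∨ fan holds at every position 0..6, and those are all the positions the trace ever visits, so the invariant G(cold ∨ fan) is never violated.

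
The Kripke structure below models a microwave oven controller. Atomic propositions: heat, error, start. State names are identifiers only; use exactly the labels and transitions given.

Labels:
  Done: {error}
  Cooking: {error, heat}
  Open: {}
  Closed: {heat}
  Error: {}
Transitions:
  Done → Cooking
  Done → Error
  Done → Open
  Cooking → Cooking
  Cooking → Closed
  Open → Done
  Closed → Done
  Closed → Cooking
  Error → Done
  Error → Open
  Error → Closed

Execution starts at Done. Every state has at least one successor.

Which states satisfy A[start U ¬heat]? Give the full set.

{Done, Open, Error}

States satisfying start: ∅.
States satisfying ¬heat: {Done, Open, Error}.
States satisfying A[start U ¬heat]: {Done, Open, Error}.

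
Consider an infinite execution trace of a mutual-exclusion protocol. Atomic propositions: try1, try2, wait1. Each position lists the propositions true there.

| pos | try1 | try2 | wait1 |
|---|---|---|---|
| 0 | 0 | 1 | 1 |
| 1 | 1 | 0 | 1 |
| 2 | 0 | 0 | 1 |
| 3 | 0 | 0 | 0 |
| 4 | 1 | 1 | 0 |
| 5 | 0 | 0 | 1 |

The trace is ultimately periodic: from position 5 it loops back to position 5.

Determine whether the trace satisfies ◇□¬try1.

Holds

□¬try1 holds at position 5, which is reachable from 0, so ◇□¬try1 holds.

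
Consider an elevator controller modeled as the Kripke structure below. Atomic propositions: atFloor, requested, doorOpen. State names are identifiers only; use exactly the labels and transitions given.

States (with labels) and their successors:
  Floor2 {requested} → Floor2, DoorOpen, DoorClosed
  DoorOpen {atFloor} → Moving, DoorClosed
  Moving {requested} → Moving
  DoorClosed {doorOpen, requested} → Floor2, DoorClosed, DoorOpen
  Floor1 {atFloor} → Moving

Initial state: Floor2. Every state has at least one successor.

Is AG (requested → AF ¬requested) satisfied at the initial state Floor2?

States satisfying requested → AF ¬requested: {DoorOpen, Floor1}.
States satisfying AG (requested → AF ¬requested): ∅.
DoorClosed is reachable from Floor2 and violates requested → AF ¬requested, so AG fails at Floor2.
Floor2 ∉ Sat(AG (requested → AF ¬requested)).

Does not hold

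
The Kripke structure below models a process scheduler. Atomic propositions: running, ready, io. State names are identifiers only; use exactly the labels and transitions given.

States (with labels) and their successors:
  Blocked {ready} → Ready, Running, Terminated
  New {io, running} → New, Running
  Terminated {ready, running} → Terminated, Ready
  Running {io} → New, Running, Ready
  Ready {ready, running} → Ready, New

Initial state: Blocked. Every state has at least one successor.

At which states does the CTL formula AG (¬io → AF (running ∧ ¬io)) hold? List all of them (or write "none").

States satisfying ¬io → AF (running ∧ ¬io): {New, Terminated, Running, Ready}.
States satisfying AG (¬io → AF (running ∧ ¬io)): {New, Terminated, Running, Ready}.

{New, Terminated, Running, Ready}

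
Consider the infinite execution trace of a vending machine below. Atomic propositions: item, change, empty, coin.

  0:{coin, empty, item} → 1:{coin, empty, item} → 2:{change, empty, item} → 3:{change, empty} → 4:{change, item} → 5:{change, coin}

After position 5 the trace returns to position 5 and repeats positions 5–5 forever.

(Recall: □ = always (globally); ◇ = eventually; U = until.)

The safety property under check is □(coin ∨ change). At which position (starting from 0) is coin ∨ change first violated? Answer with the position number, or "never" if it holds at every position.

never

coin ∨ change holds at every position 0..5, and those are all the positions the trace ever visits, so the invariant □(coin ∨ change) is never violated.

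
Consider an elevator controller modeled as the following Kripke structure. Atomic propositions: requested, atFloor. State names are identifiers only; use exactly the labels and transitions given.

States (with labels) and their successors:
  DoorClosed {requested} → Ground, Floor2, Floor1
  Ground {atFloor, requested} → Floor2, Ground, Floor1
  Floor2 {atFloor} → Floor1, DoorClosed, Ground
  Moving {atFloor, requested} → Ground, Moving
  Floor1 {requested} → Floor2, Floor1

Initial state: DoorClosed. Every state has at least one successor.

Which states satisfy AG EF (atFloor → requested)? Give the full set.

{DoorClosed, Ground, Floor2, Moving, Floor1}

States satisfying EF (atFloor → requested): {DoorClosed, Ground, Floor2, Moving, Floor1}.
States satisfying AG EF (atFloor → requested): {DoorClosed, Ground, Floor2, Moving, Floor1}.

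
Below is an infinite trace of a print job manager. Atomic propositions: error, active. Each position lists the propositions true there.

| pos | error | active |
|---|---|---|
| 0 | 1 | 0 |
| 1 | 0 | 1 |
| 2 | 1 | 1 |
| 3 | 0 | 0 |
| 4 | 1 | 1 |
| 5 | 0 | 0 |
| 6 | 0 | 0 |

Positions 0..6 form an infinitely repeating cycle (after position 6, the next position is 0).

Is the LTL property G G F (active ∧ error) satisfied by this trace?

Holds

G F (active ∧ error) holds at every position 0..6, and those are all positions ever visited, so G G F (active ∧ error) holds.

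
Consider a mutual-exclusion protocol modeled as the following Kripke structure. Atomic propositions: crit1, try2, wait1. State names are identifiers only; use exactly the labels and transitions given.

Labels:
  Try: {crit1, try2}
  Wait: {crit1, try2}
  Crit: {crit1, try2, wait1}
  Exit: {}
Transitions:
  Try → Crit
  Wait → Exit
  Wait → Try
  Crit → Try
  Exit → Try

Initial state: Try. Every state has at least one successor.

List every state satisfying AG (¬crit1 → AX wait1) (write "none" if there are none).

States satisfying ¬crit1 → AX wait1: {Try, Wait, Crit}.
States satisfying AG (¬crit1 → AX wait1): {Try, Crit}.

{Try, Crit}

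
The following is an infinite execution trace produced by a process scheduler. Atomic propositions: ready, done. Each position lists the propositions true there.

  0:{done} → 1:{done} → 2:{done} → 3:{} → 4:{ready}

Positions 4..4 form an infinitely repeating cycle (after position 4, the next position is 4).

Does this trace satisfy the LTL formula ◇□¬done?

Satisfied

□¬done holds at position 3, which is reachable from 0, so ◇□¬done holds.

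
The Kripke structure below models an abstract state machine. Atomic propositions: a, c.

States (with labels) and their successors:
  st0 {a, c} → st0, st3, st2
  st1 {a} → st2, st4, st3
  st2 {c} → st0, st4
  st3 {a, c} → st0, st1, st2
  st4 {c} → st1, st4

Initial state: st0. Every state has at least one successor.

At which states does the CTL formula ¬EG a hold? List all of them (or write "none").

{st2, st4}

States satisfying a: {st0, st1, st3}.
States satisfying EG a: {st0, st1, st3}.
States satisfying ¬EG a: {st2, st4}.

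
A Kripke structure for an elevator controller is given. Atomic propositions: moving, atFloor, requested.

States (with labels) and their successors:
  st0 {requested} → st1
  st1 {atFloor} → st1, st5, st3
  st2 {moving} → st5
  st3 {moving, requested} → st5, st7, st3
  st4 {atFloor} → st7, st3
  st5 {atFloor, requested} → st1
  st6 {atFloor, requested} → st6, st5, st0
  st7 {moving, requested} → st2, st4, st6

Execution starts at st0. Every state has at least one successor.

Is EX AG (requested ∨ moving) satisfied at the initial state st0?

No

States satisfying AG (requested ∨ moving): ∅.
States satisfying EX AG (requested ∨ moving): ∅.
No suitable path/successor from st0 witnesses the formula.
st0 ∉ Sat(EX AG (requested ∨ moving)).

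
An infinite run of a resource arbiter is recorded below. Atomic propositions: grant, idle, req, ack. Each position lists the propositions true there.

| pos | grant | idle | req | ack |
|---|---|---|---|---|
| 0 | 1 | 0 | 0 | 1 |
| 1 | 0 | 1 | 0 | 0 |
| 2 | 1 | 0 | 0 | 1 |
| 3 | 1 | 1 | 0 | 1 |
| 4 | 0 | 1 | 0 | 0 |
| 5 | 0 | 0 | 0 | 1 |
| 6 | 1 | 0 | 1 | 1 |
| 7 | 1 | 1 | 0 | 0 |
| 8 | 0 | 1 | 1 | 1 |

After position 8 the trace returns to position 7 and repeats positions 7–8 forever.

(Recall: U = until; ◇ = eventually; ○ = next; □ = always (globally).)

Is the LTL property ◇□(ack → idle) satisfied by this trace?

□(ack → idle) holds at position 7, which is reachable from 0, so ◇□(ack → idle) holds.

Yes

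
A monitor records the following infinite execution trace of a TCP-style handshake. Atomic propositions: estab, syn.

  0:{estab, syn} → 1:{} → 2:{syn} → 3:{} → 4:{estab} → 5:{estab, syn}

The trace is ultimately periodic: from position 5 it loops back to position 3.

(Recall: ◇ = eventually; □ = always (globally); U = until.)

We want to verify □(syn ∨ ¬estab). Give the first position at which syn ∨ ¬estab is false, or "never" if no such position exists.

Check syn ∨ ¬estab at each position in order: 0 ✓, 1 ✓, 2 ✓, 3 ✓.
At position 4 the labels are {estab}, so syn ∨ ¬estab is false there. This is the first violation.

4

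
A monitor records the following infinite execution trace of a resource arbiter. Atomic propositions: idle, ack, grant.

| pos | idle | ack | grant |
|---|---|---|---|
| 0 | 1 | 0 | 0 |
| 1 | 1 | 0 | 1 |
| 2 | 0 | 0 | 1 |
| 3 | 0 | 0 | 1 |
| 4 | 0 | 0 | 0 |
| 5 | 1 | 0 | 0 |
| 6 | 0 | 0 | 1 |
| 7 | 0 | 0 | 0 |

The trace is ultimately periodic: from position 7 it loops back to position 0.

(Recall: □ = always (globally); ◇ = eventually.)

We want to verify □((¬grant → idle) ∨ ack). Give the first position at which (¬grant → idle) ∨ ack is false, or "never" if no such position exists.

Check (¬grant → idle) ∨ ack at each position in order: 0 ✓, 1 ✓, 2 ✓, 3 ✓.
At position 4 the labels are {}, so (¬grant → idle) ∨ ack is false there. This is the first violation.

4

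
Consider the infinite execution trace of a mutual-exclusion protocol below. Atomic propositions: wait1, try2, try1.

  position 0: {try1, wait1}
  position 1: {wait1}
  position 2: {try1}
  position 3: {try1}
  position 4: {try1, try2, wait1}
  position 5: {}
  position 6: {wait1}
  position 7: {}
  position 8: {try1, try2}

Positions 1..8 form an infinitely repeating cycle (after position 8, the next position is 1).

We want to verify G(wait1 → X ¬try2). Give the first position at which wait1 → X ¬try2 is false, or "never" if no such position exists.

never

wait1 → X ¬try2 holds at every position 0..8, and those are all the positions the trace ever visits, so the invariant G(wait1 → X ¬try2) is never violated.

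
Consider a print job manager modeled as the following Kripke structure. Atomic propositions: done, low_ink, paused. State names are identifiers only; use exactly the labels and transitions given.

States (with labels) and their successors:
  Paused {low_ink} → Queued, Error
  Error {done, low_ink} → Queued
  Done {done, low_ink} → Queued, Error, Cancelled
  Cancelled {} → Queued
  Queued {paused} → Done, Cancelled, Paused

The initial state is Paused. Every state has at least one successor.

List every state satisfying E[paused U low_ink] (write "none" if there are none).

States satisfying paused: {Queued}.
States satisfying low_ink: {Paused, Error, Done}.
States satisfying E[paused U low_ink]: {Paused, Error, Done, Queued}.

{Paused, Error, Done, Queued}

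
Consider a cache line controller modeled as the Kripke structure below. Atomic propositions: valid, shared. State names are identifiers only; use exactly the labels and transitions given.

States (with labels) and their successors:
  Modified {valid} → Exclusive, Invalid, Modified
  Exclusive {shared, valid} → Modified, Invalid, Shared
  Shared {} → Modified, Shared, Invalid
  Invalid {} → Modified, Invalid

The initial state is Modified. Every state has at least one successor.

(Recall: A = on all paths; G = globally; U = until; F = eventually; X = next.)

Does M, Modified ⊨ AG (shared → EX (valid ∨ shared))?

Yes

States satisfying shared → EX (valid ∨ shared): {Modified, Exclusive, Shared, Invalid}.
States satisfying AG (shared → EX (valid ∨ shared)): {Modified, Exclusive, Shared, Invalid}.
Every state reachable from Modified satisfies shared → EX (valid ∨ shared).
Modified ∈ Sat(AG (shared → EX (valid ∨ shared))).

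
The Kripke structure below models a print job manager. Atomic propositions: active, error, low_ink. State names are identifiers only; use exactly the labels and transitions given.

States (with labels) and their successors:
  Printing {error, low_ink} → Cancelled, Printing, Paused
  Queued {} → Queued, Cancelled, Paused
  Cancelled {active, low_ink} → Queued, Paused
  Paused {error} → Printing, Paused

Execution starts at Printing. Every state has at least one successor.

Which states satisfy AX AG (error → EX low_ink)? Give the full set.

States satisfying AG (error → EX low_ink): {Printing, Queued, Cancelled, Paused}.
States satisfying AX AG (error → EX low_ink): {Printing, Queued, Cancelled, Paused}.

{Printing, Queued, Cancelled, Paused}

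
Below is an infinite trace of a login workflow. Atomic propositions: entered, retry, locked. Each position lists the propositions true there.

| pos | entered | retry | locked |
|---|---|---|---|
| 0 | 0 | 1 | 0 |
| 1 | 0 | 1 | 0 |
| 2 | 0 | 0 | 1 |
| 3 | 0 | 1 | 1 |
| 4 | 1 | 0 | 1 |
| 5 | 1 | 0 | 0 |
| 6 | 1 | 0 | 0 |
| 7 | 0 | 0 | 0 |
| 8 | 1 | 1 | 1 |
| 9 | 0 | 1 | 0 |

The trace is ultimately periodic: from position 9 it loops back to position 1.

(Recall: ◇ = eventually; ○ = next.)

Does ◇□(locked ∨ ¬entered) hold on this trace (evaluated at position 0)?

□(locked ∨ ¬entered) is false at every position 0..9, so it never becomes true and ◇□(locked ∨ ¬entered) fails.

No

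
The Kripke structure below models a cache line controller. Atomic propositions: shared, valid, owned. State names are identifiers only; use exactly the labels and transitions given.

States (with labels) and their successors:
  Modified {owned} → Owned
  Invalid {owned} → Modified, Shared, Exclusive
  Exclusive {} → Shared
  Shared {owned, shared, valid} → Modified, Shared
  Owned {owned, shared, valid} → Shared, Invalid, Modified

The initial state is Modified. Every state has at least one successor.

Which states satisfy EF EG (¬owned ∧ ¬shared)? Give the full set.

States satisfying EG (¬owned ∧ ¬shared): ∅.
States satisfying EF EG (¬owned ∧ ¬shared): ∅.

none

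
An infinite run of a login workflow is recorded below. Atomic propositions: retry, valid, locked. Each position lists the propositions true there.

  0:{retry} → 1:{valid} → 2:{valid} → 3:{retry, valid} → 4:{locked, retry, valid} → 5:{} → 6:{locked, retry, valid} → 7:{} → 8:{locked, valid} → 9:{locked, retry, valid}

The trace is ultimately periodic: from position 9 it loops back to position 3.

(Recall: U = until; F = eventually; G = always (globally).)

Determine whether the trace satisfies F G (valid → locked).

G (valid → locked) is false at every position 0..9, so it never becomes true and F G (valid → locked) fails.

Violated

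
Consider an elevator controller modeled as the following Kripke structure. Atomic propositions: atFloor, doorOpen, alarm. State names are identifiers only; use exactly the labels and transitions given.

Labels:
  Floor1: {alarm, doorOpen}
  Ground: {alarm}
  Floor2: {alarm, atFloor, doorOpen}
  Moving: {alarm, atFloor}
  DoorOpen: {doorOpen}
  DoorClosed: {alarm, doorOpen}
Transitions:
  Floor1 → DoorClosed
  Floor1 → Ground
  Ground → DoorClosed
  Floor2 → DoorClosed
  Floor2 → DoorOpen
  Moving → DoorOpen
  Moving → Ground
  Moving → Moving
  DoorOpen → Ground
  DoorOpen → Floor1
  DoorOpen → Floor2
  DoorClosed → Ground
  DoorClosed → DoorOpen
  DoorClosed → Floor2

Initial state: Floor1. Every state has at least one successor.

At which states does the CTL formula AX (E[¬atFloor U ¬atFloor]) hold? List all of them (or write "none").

{Floor1, Ground, Floor2}

States satisfying E[¬atFloor U ¬atFloor]: {Floor1, Ground, DoorOpen, DoorClosed}.
States satisfying AX (E[¬atFloor U ¬atFloor]): {Floor1, Ground, Floor2}.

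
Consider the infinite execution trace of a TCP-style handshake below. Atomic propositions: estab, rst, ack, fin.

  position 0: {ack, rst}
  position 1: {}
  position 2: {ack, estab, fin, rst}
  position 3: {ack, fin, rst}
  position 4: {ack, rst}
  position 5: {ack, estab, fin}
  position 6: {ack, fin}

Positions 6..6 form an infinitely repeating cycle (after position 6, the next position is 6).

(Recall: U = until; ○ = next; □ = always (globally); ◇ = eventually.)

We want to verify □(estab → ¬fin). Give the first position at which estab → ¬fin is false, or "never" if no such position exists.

Check estab → ¬fin at each position in order: 0 ✓, 1 ✓.
At position 2 the labels are {ack, estab, fin, rst}, so estab → ¬fin is false there. This is the first violation.

2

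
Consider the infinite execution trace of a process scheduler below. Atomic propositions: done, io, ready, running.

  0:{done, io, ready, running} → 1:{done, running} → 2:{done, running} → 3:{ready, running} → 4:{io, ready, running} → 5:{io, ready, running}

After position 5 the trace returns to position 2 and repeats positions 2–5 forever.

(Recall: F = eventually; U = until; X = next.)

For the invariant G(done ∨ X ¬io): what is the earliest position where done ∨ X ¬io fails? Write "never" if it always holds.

Check done ∨ X ¬io at each position in order: 0 ✓, 1 ✓, 2 ✓.
At position 3 the labels are {ready, running} and the next position 4 has {io, ready, running}, so done ∨ X ¬io is false there. This is the first violation.

3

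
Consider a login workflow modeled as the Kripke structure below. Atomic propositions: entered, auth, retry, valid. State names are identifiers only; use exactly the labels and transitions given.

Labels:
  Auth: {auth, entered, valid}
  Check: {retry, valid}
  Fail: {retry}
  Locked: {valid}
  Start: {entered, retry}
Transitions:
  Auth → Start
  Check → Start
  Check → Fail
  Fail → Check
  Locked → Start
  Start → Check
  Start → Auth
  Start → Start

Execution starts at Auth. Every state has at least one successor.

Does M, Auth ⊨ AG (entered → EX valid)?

States satisfying entered → EX valid: {Check, Fail, Locked, Start}.
States satisfying AG (entered → EX valid): ∅.
Auth is reachable from Auth and violates entered → EX valid, so AG fails at Auth.
Auth ∉ Sat(AG (entered → EX valid)).

Does not hold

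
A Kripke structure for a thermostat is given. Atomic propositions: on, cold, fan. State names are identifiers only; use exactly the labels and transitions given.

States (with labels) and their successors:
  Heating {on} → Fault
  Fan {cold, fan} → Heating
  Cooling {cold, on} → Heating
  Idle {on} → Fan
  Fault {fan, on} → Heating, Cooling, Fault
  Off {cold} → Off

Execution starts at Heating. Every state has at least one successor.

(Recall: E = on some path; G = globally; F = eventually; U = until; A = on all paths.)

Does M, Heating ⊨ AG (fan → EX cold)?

Yes

States satisfying fan → EX cold: {Heating, Cooling, Idle, Fault, Off}.
States satisfying AG (fan → EX cold): {Heating, Cooling, Fault, Off}.
Every state reachable from Heating satisfies fan → EX cold.
Heating ∈ Sat(AG (fan → EX cold)).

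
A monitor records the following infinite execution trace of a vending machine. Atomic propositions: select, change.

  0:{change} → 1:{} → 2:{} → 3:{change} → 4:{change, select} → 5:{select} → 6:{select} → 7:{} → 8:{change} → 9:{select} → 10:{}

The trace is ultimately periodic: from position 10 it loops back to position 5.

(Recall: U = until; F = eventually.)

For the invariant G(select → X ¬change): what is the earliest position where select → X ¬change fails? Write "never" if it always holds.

select → X ¬change holds at every position 0..10, and those are all the positions the trace ever visits, so the invariant G(select → X ¬change) is never violated.

never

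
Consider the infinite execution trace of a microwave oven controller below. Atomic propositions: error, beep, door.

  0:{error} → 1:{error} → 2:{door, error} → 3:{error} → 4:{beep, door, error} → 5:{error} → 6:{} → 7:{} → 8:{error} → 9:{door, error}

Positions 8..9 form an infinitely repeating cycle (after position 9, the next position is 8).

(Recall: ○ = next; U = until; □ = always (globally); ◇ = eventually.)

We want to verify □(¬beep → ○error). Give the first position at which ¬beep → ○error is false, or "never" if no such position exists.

5

Check ¬beep → ○error at each position in order: 0 ✓, 1 ✓, 2 ✓, 3 ✓, 4 ✓.
At position 5 the labels are {error} and the next position 6 has {}, so ¬beep → ○error is false there. This is the first violation.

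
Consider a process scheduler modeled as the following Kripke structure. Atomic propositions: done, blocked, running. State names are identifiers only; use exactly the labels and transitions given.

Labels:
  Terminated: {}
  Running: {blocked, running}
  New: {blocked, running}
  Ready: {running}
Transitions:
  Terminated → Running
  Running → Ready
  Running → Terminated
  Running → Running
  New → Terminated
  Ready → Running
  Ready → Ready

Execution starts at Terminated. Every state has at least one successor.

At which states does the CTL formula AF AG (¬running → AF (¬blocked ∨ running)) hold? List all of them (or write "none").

{Terminated, Running, New, Ready}

States satisfying AG (¬running → AF (¬blocked ∨ running)): {Terminated, Running, New, Ready}.
States satisfying AF AG (¬running → AF (¬blocked ∨ running)): {Terminated, Running, New, Ready}.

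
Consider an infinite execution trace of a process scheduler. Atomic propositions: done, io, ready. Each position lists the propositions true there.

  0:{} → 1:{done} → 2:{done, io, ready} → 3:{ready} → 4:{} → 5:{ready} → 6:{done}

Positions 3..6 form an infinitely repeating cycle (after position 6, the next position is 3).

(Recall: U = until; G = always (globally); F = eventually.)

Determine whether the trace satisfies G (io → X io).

Does not hold

io → X io must hold at every position from 0 onward. It fails at position 2, so G (io → X io) is false.
Positions where io holds: 2.
Check X io at each: 2→fails.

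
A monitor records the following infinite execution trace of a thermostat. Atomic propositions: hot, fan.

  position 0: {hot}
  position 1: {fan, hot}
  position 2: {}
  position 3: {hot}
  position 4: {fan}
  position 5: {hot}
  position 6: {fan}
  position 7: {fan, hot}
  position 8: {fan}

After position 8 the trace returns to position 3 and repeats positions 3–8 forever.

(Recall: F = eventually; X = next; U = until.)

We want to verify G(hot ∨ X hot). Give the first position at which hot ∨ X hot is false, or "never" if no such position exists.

never

hot ∨ X hot holds at every position 0..8, and those are all the positions the trace ever visits, so the invariant G(hot ∨ X hot) is never violated.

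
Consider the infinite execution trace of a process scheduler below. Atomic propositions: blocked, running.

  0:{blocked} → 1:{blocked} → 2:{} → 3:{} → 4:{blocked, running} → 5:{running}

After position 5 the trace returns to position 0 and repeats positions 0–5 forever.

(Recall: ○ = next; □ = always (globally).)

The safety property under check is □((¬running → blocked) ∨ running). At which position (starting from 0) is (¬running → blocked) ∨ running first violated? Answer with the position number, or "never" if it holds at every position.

2

Check (¬running → blocked) ∨ running at each position in order: 0 ✓, 1 ✓.
At position 2 the labels are {}, so (¬running → blocked) ∨ running is false there. This is the first violation.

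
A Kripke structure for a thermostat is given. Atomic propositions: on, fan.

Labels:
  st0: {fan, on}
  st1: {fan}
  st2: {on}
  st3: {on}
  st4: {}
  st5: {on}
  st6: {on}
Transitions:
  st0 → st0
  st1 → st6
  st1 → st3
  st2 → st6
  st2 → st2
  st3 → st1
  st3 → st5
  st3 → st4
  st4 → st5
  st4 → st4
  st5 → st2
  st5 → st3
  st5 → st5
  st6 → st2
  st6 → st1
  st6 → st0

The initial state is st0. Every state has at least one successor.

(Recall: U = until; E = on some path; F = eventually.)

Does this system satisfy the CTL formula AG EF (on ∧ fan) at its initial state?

Holds

States satisfying EF (on ∧ fan): {st0, st1, st2, st3, st4, st5, st6}.
States satisfying AG EF (on ∧ fan): {st0, st1, st2, st3, st4, st5, st6}.
Every state reachable from st0 satisfies EF (on ∧ fan).
st0 ∈ Sat(AG EF (on ∧ fan)).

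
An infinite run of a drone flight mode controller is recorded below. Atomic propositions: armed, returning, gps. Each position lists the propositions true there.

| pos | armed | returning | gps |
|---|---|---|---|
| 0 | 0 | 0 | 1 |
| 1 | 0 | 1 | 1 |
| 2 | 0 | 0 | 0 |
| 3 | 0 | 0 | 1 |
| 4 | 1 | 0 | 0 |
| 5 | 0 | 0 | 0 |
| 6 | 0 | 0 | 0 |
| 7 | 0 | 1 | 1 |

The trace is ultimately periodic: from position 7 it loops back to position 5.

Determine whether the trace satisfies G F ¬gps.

Satisfied

F ¬gps holds at every position 0..7, and those are all positions ever visited, so G F ¬gps holds.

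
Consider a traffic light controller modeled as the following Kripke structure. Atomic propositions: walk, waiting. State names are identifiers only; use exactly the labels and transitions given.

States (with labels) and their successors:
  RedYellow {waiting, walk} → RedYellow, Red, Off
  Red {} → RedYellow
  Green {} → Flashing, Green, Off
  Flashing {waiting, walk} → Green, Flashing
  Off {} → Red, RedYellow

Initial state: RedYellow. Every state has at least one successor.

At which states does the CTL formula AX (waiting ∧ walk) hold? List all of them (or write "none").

States satisfying waiting ∧ walk: {RedYellow, Flashing}.
States satisfying AX (waiting ∧ walk): {Red}.

{Red}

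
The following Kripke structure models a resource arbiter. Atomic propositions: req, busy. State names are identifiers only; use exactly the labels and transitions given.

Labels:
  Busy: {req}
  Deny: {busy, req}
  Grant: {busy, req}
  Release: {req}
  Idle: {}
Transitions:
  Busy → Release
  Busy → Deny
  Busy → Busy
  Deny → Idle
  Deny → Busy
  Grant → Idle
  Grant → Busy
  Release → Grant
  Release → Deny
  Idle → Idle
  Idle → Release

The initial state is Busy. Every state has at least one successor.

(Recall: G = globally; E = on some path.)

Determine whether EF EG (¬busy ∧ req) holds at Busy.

States satisfying EG (¬busy ∧ req): {Busy}.
States satisfying EF EG (¬busy ∧ req): {Busy, Deny, Grant, Release, Idle}.
Some path from Busy reaches a state where EG (¬busy ∧ req) holds.
Busy ∈ Sat(EF EG (¬busy ∧ req)).

Yes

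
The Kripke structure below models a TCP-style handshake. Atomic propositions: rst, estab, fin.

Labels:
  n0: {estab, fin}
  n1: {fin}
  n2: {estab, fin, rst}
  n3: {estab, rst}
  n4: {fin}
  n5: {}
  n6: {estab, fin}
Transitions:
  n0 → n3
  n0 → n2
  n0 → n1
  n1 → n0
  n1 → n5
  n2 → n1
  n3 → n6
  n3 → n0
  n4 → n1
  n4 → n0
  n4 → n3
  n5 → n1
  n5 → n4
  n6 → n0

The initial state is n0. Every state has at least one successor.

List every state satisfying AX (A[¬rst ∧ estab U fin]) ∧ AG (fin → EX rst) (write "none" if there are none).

States satisfying A[¬rst ∧ estab U fin]: {n0, n1, n2, n4, n6}.
States satisfying AX (A[¬rst ∧ estab U fin]): {n2, n3, n5, n6}.
States satisfying fin → EX rst: {n0, n3, n4, n5}.
States satisfying AG (fin → EX rst): ∅.
States satisfying AX (A[¬rst ∧ estab U fin]) ∧ AG (fin → EX rst): ∅.

none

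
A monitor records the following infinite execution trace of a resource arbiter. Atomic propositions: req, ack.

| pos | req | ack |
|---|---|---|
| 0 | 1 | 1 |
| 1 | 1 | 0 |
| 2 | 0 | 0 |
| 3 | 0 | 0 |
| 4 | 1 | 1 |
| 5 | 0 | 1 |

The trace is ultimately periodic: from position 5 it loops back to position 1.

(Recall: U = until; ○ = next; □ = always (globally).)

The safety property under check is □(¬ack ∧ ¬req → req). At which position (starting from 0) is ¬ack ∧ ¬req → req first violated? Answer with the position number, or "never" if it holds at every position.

2

Check ¬ack ∧ ¬req → req at each position in order: 0 ✓, 1 ✓.
At position 2 the labels are {}, so ¬ack ∧ ¬req → req is false there. This is the first violation.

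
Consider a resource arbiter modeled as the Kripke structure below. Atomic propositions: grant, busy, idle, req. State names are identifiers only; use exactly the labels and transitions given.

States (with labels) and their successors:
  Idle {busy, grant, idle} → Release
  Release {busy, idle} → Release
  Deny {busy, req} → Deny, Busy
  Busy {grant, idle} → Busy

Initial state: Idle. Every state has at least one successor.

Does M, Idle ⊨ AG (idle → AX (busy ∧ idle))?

Holds

States satisfying idle → AX (busy ∧ idle): {Idle, Release, Deny}.
States satisfying AG (idle → AX (busy ∧ idle)): {Idle, Release}.
Every state reachable from Idle satisfies idle → AX (busy ∧ idle).
Idle ∈ Sat(AG (idle → AX (busy ∧ idle))).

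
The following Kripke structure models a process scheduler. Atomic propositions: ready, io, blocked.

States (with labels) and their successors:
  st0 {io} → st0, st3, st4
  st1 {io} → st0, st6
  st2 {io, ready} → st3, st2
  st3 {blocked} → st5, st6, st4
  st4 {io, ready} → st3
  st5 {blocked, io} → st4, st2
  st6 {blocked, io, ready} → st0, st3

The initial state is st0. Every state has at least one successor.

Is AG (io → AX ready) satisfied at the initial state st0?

No

States satisfying io → AX ready: {st3, st5}.
States satisfying AG (io → AX ready): ∅.
st0 is reachable from st0 and violates io → AX ready, so AG fails at st0.
st0 ∉ Sat(AG (io → AX ready)).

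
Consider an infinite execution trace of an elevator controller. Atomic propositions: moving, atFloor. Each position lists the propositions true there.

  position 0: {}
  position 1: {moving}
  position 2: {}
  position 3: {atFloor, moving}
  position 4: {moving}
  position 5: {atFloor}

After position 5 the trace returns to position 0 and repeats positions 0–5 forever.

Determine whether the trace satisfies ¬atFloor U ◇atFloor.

Walking from position 0: ◇atFloor first holds at position 0, and ¬atFloor holds at every earlier position along the way, so ¬atFloor U ◇atFloor holds.

Holds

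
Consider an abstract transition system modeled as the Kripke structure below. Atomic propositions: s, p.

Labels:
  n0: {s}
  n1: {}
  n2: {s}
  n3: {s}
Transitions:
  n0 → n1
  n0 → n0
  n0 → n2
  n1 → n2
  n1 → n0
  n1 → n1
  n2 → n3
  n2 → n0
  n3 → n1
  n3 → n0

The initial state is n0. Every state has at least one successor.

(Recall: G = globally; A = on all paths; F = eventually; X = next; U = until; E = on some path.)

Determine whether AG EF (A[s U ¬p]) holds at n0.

States satisfying EF (A[s U ¬p]): {n0, n1, n2, n3}.
States satisfying AG EF (A[s U ¬p]): {n0, n1, n2, n3}.
Every state reachable from n0 satisfies EF (A[s U ¬p]).
n0 ∈ Sat(AG EF (A[s U ¬p])).

Yes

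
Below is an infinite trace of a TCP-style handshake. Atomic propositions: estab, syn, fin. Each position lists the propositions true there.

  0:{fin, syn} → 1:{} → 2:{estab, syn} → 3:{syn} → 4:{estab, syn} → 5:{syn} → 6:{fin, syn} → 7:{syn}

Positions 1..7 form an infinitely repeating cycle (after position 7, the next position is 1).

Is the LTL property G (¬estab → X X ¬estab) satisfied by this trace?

No

¬estab → X X ¬estab must hold at every position from 0 onward. It fails at position 0, so G (¬estab → X X ¬estab) is false.
Positions where ¬estab holds: 0, 1, 3, 5, 6, 7.
Check X X ¬estab at each: 0→fails, 1→ok, 3→ok, 5→ok, 6→ok, 7→fails.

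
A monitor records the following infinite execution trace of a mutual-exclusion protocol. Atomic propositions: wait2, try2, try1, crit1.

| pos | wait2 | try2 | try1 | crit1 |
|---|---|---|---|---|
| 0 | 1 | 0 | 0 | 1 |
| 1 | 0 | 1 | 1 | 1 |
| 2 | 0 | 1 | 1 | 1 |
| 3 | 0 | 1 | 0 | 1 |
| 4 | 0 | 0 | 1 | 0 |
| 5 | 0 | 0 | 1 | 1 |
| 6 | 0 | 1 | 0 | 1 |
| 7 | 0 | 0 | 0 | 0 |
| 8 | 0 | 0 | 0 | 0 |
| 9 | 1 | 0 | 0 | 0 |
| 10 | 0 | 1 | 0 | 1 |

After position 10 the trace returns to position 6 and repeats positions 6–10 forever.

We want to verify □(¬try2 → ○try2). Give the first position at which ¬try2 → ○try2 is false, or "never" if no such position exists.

4

Check ¬try2 → ○try2 at each position in order: 0 ✓, 1 ✓, 2 ✓, 3 ✓.
At position 4 the labels are {try1} and the next position 5 has {crit1, try1}, so ¬try2 → ○try2 is false there. This is the first violation.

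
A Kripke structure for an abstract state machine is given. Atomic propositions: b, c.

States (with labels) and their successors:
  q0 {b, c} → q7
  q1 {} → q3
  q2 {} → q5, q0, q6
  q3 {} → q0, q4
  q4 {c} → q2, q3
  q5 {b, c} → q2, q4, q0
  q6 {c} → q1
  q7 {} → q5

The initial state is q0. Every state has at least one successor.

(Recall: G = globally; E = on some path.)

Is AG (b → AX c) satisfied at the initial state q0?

States satisfying b → AX c: {q1, q2, q3, q4, q6, q7}.
States satisfying AG (b → AX c): ∅.
q0 is reachable from q0 and violates b → AX c, so AG fails at q0.
q0 ∉ Sat(AG (b → AX c)).

No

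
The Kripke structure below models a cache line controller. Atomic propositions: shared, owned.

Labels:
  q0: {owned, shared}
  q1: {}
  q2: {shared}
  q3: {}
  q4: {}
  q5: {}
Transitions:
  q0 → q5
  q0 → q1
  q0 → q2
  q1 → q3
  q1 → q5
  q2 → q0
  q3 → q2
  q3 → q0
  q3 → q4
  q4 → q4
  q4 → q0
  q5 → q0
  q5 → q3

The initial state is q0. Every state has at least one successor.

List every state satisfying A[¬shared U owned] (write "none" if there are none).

{q0}

States satisfying ¬shared: {q1, q3, q4, q5}.
States satisfying owned: {q0}.
States satisfying A[¬shared U owned]: {q0}.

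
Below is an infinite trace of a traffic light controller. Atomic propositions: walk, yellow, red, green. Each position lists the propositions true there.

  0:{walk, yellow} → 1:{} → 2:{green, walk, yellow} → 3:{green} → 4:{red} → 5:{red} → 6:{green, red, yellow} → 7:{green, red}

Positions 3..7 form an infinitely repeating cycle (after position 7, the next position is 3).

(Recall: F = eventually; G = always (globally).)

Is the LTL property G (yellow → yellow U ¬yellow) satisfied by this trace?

yellow → yellow U ¬yellow holds at every position 0..7, and those are all positions ever visited, so G (yellow → yellow U ¬yellow) holds.
Positions where yellow holds: 0, 2, 6.
Check yellow U ¬yellow at each: 0→ok, 2→ok, 6→ok.

Satisfied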